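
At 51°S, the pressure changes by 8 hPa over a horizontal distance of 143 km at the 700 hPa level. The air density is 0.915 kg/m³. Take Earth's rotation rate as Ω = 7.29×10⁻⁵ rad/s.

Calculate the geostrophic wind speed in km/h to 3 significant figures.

Coriolis parameter at 51°S:
f = 2Ω sin φ = 2 × 7.29×10⁻⁵ × sin 51° = 1.13×10⁻⁴ s⁻¹
Pressure gradient: |∂P/∂n| = 800 Pa / 143000 m = 5.59×10⁻³ Pa/m
Geostrophic balance (pressure-gradient force = Coriolis force):
V_g = (1/(fρ)) |∂P/∂n| = 5.59×10⁻³ / (1.13×10⁻⁴ × 0.915) = 54.0 m/s
Converting: 54.0 m/s × 3.6 = 194 km/h

194 km/h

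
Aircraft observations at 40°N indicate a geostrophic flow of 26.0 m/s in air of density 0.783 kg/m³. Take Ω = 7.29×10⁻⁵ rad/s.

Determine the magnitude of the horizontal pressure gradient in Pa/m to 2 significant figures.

Coriolis parameter at 40°N:
f = 2Ω sin φ = 2 × 7.29×10⁻⁵ × sin 40° = 9.37×10⁻⁵ s⁻¹
Geostrophic balance rearranged: |∂P/∂n| = f ρ V_g
|∂P/∂n| = 9.37×10⁻⁵ × 0.783 × 26.0 = 1.91×10⁻³ Pa/m

1.9×10⁻³ Pa/m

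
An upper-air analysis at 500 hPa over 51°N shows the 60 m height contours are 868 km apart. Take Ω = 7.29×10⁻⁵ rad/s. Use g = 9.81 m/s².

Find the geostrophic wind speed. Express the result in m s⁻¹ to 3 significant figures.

Coriolis parameter at 51°N:
f = 2Ω sin φ = 2 × 7.29×10⁻⁵ × sin 51° = 1.13×10⁻⁴ s⁻¹
Height gradient: |∂Z/∂n| = 60 m / 868000 m = 6.91×10⁻⁵
On a pressure surface, geostrophic balance gives V_g = (g/f)|∂Z/∂n|:
V_g = 9.81 × 6.91×10⁻⁵ / 1.13×10⁻⁴ = 5.98 m/s

5.98 m s⁻¹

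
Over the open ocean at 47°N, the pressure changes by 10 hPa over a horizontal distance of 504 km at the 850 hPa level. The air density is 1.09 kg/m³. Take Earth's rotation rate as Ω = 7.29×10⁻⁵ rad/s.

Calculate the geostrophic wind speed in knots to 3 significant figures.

Coriolis parameter at 47°N:
f = 2Ω sin φ = 2 × 7.29×10⁻⁵ × sin 47° = 1.07×10⁻⁴ s⁻¹
Pressure gradient: |∂P/∂n| = 1000 Pa / 504000 m = 1.98×10⁻³ Pa/m
Geostrophic balance (pressure-gradient force = Coriolis force):
V_g = (1/(fρ)) |∂P/∂n| = 1.98×10⁻³ / (1.07×10⁻⁴ × 1.09) = 17.1 m/s
Converting: 17.1 m/s × 1.944 = 33.2 knots

33.2 knots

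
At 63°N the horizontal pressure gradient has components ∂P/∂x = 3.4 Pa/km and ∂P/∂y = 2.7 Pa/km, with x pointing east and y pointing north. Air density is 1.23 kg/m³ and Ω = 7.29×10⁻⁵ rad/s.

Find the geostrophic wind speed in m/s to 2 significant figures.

Coriolis parameter at 63°N:
f = 2Ω sin φ = 2 × 7.29×10⁻⁵ × sin 63° = 1.30×10⁻⁴ s⁻¹
Component geostrophic relations (x east, y north):
u_g = −(1/(fρ)) ∂P/∂y,  v_g = (1/(fρ)) ∂P/∂x
u_g = −(2.7×10⁻³)/(1.30×10⁻⁴ × 1.23) = −16.9 m/s;  v_g = (3.4×10⁻³)/(1.30×10⁻⁴ × 1.23) = 21.3 m/s
|V_g| = √(u_g² + v_g²) = 27.2 m/s

27 m/s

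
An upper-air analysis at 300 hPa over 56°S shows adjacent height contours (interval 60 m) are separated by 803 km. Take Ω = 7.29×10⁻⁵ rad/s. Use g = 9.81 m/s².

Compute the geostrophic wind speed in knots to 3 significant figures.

Coriolis parameter at 56°S:
f = 2Ω sin φ = 2 × 7.29×10⁻⁵ × sin 56° = 1.21×10⁻⁴ s⁻¹
Height gradient: |∂Z/∂n| = 60 m / 803000 m = 7.47×10⁻⁵
On a pressure surface, geostrophic balance gives V_g = (g/f)|∂Z/∂n|:
V_g = 9.81 × 7.47×10⁻⁵ / 1.21×10⁻⁴ = 6.06 m/s
Converting: 6.06 m/s × 1.944 = 11.8 knots

11.8 knots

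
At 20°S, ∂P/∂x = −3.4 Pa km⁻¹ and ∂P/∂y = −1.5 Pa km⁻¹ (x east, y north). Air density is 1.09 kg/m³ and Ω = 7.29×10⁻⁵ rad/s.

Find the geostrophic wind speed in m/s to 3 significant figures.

68.4 m/s

Coriolis parameter at 20°S:
f = 2Ω sin φ = 2 × 7.29×10⁻⁵ × sin 20° = 4.99×10⁻⁵ s⁻¹
In the Southern Hemisphere f is negative: f = −4.99×10⁻⁵ s⁻¹.
Component geostrophic relations (x east, y north):
u_g = −(1/(fρ)) ∂P/∂y,  v_g = (1/(fρ)) ∂P/∂x
u_g = −(−1.5×10⁻³)/(−4.99×10⁻⁵ × 1.09) = −27.6 m/s;  v_g = (−3.4×10⁻³)/(−4.99×10⁻⁵ × 1.09) = 62.6 m/s
|V_g| = √(u_g² + v_g²) = 68.4 m/s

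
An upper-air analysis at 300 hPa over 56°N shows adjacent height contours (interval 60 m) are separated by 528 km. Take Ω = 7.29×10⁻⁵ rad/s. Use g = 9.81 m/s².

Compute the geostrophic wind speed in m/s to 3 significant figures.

9.22 m/s

Coriolis parameter at 56°N:
f = 2Ω sin φ = 2 × 7.29×10⁻⁵ × sin 56° = 1.21×10⁻⁴ s⁻¹
Height gradient: |∂Z/∂n| = 60 m / 528000 m = 1.14×10⁻⁴
On a pressure surface, geostrophic balance gives V_g = (g/f)|∂Z/∂n|:
V_g = 9.81 × 1.14×10⁻⁴ / 1.21×10⁻⁴ = 9.22 m/s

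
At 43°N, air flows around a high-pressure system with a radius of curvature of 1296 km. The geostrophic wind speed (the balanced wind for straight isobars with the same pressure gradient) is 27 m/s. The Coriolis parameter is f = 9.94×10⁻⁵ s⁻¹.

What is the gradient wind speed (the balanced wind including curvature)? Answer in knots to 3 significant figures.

Around a high, pressure-gradient force acts outward with centrifugal, so Coriolis balances both:
fV = (1/ρ)|∂P/∂n| + V²/R  →  V² − fR·V + fR·V_g = 0
With fR = 9.94×10⁻⁵ × 1296×10³ m = 129 m/s:
V = [fR − √((fR)² − 4 fR V_g)]/2 = [129 − √(129² − 4×129×27)]/2 = 38.5 m/s
Supergeostrophic (V > V_g = 27 m/s), as expected around a high.
Converting: 38.5 m/s × 1.944 = 74.9 knots

74.9 knots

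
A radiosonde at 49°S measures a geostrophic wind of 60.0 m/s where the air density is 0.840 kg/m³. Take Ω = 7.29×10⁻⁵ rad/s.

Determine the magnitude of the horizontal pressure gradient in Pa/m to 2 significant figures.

Coriolis parameter at 49°S:
f = 2Ω sin φ = 2 × 7.29×10⁻⁵ × sin 49° = 1.10×10⁻⁴ s⁻¹
Geostrophic balance rearranged: |∂P/∂n| = f ρ V_g
|∂P/∂n| = 1.10×10⁻⁴ × 0.840 × 60.0 = 5.55×10⁻³ Pa/m

5.5×10⁻³ Pa/m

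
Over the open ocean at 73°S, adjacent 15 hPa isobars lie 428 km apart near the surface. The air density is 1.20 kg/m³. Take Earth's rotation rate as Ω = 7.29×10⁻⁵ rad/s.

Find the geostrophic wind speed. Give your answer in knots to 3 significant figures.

Coriolis parameter at 73°S:
f = 2Ω sin φ = 2 × 7.29×10⁻⁵ × sin 73° = 1.39×10⁻⁴ s⁻¹
Pressure gradient: |∂P/∂n| = 1500 Pa / 428000 m = 3.50×10⁻³ Pa/m
Geostrophic balance (pressure-gradient force = Coriolis force):
V_g = (1/(fρ)) |∂P/∂n| = 3.50×10⁻³ / (1.39×10⁻⁴ × 1.20) = 20.9 m/s
Converting: 20.9 m/s × 1.944 = 40.7 knots

40.7 knots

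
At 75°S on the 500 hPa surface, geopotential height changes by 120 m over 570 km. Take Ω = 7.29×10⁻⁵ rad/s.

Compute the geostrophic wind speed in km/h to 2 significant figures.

Coriolis parameter at 75°S:
f = 2Ω sin φ = 2 × 7.29×10⁻⁵ × sin 75° = 1.41×10⁻⁴ s⁻¹
Height gradient: |∂Z/∂n| = 120 m / 570000 m = 2.11×10⁻⁴
On a pressure surface, geostrophic balance gives V_g = (g/f)|∂Z/∂n|:
V_g = 9.81 × 2.11×10⁻⁴ / 1.41×10⁻⁴ = 14.7 m/s
Converting: 14.7 m/s × 3.6 = 53 km/h

53 km/h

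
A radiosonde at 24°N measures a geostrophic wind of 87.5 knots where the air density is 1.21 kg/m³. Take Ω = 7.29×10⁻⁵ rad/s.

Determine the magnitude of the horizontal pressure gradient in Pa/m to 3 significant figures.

3.23×10⁻³ Pa/m

Coriolis parameter at 24°N:
f = 2Ω sin φ = 2 × 7.29×10⁻⁵ × sin 24° = 5.93×10⁻⁵ s⁻¹
Wind speed in SI: 87.5 knots = 45.0 m/s
Geostrophic balance rearranged: |∂P/∂n| = f ρ V_g
|∂P/∂n| = 5.93×10⁻⁵ × 1.21 × 45.0 = 3.23×10⁻³ Pa/m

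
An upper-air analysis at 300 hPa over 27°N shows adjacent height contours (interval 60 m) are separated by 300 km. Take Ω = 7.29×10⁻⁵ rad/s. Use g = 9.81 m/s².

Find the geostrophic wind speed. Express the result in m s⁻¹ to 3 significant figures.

Coriolis parameter at 27°N:
f = 2Ω sin φ = 2 × 7.29×10⁻⁵ × sin 27° = 6.62×10⁻⁵ s⁻¹
Height gradient: |∂Z/∂n| = 60 m / 300000 m = 2.00×10⁻⁴
On a pressure surface, geostrophic balance gives V_g = (g/f)|∂Z/∂n|:
V_g = 9.81 × 2.00×10⁻⁴ / 6.62×10⁻⁵ = 29.6 m/s

29.6 m s⁻¹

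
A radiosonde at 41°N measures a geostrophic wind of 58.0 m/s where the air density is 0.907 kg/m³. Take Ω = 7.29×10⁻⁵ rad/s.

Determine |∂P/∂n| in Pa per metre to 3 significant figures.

5.03×10⁻³ Pa/m

Coriolis parameter at 41°N:
f = 2Ω sin φ = 2 × 7.29×10⁻⁵ × sin 41° = 9.57×10⁻⁵ s⁻¹
Geostrophic balance rearranged: |∂P/∂n| = f ρ V_g
|∂P/∂n| = 9.57×10⁻⁵ × 0.907 × 58.0 = 5.03×10⁻³ Pa/m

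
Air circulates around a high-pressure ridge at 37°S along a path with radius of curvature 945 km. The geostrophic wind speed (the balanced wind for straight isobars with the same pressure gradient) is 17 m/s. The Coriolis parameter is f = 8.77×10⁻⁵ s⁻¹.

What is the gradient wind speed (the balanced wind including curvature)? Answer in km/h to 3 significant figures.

86.0 km/h

Around a high, pressure-gradient force acts outward with centrifugal, so Coriolis balances both:
fV = (1/ρ)|∂P/∂n| + V²/R  →  V² − fR·V + fR·V_g = 0
With fR = 8.77×10⁻⁵ × 945×10³ m = 82.9 m/s:
V = [fR − √((fR)² − 4 fR V_g)]/2 = [82.9 − √(82.9² − 4×82.9×17)]/2 = 23.9 m/s
Supergeostrophic (V > V_g = 17 m/s), as expected around a high.
Converting: 23.9 m/s × 3.6 = 86.0 km/h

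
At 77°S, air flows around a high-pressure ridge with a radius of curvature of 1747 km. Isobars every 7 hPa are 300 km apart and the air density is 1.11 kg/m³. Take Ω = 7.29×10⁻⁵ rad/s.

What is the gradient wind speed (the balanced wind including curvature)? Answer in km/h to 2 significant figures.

57 km/h

Coriolis parameter at 77°S:
f = 2Ω sin φ = 2 × 7.29×10⁻⁵ × sin 77° = 1.42×10⁻⁴ s⁻¹
Pressure gradient: |∂P/∂n| = 700 Pa / 300000 m = 2.33×10⁻³ Pa/m
Geostrophic speed: V_g = |∂P/∂n|/(fρ) = 2.33×10⁻³/(1.42×10⁻⁴ × 1.11) = 14.8 m/s
Around a high, pressure-gradient force acts outward with centrifugal, so Coriolis balances both:
fV = (1/ρ)|∂P/∂n| + V²/R  →  V² − fR·V + fR·V_g = 0
With fR = 1.42×10⁻⁴ × 1747×10³ m = 248 m/s:
V = [fR − √((fR)² − 4 fR V_g)]/2 = [248 − √(248² − 4×248×14.8)]/2 = 15.8 m/s
Supergeostrophic (V > V_g = 14.8 m/s), as expected around a high.
Converting: 15.8 m/s × 3.6 = 57 km/h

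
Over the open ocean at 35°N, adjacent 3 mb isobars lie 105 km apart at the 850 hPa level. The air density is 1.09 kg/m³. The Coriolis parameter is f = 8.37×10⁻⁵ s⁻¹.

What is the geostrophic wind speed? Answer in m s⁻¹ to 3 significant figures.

Pressure gradient: |∂P/∂n| = 300 Pa / 105000 m = 2.86×10⁻³ Pa/m
Geostrophic balance (pressure-gradient force = Coriolis force):
V_g = (1/(fρ)) |∂P/∂n| = 2.86×10⁻³ / (8.37×10⁻⁵ × 1.09) = 31.3 m/s

31.3 m s⁻¹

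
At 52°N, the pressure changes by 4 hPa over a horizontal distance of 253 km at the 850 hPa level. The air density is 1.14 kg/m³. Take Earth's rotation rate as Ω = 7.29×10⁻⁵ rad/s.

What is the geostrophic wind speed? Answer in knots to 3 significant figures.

23.5 knots

Coriolis parameter at 52°N:
f = 2Ω sin φ = 2 × 7.29×10⁻⁵ × sin 52° = 1.15×10⁻⁴ s⁻¹
Pressure gradient: |∂P/∂n| = 400 Pa / 253000 m = 1.58×10⁻³ Pa/m
Geostrophic balance (pressure-gradient force = Coriolis force):
V_g = (1/(fρ)) |∂P/∂n| = 1.58×10⁻³ / (1.15×10⁻⁴ × 1.14) = 12.1 m/s
Converting: 12.1 m/s × 1.944 = 23.5 knots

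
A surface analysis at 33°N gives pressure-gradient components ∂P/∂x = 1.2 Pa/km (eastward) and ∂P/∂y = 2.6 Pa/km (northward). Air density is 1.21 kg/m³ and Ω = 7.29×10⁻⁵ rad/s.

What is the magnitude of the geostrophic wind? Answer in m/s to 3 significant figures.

Coriolis parameter at 33°N:
f = 2Ω sin φ = 2 × 7.29×10⁻⁵ × sin 33° = 7.94×10⁻⁵ s⁻¹
Component geostrophic relations (x east, y north):
u_g = −(1/(fρ)) ∂P/∂y,  v_g = (1/(fρ)) ∂P/∂x
u_g = −(2.6×10⁻³)/(7.94×10⁻⁵ × 1.21) = −27.1 m/s;  v_g = (1.2×10⁻³)/(7.94×10⁻⁵ × 1.21) = 12.5 m/s
|V_g| = √(u_g² + v_g²) = 29.8 m/s

29.8 m/s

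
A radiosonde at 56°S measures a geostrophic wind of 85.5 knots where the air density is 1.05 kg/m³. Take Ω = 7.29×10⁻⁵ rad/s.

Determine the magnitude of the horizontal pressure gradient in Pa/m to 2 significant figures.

5.6×10⁻³ Pa/m

Coriolis parameter at 56°S:
f = 2Ω sin φ = 2 × 7.29×10⁻⁵ × sin 56° = 1.21×10⁻⁴ s⁻¹
Wind speed in SI: 85.5 knots = 44.0 m/s
Geostrophic balance rearranged: |∂P/∂n| = f ρ V_g
|∂P/∂n| = 1.21×10⁻⁴ × 1.05 × 44.0 = 5.58×10⁻³ Pa/m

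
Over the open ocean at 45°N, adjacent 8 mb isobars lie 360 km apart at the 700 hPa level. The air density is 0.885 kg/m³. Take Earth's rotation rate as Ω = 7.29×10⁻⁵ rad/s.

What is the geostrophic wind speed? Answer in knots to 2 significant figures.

Coriolis parameter at 45°N:
f = 2Ω sin φ = 2 × 7.29×10⁻⁵ × sin 45° = 1.03×10⁻⁴ s⁻¹
Pressure gradient: |∂P/∂n| = 800 Pa / 360000 m = 2.22×10⁻³ Pa/m
Geostrophic balance (pressure-gradient force = Coriolis force):
V_g = (1/(fρ)) |∂P/∂n| = 2.22×10⁻³ / (1.03×10⁻⁴ × 0.885) = 24.4 m/s
Converting: 24.4 m/s × 1.944 = 47 knots

47 knots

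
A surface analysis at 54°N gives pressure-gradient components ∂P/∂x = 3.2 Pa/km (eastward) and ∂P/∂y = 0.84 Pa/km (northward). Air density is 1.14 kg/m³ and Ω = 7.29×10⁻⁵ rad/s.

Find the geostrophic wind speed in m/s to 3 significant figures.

Coriolis parameter at 54°N:
f = 2Ω sin φ = 2 × 7.29×10⁻⁵ × sin 54° = 1.18×10⁻⁴ s⁻¹
Component geostrophic relations (x east, y north):
u_g = −(1/(fρ)) ∂P/∂y,  v_g = (1/(fρ)) ∂P/∂x
u_g = −(0.84×10⁻³)/(1.18×10⁻⁴ × 1.14) = −6.25 m/s;  v_g = (3.2×10⁻³)/(1.18×10⁻⁴ × 1.14) = 23.8 m/s
|V_g| = √(u_g² + v_g²) = 24.6 m/s

24.6 m/s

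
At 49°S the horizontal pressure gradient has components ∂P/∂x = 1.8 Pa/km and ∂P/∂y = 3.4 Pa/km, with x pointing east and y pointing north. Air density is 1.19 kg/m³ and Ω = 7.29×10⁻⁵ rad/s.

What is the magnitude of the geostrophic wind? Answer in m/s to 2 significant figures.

Coriolis parameter at 49°S:
f = 2Ω sin φ = 2 × 7.29×10⁻⁵ × sin 49° = 1.10×10⁻⁴ s⁻¹
In the Southern Hemisphere f is negative: f = −1.10×10⁻⁴ s⁻¹.
Component geostrophic relations (x east, y north):
u_g = −(1/(fρ)) ∂P/∂y,  v_g = (1/(fρ)) ∂P/∂x
u_g = −(3.4×10⁻³)/(−1.10×10⁻⁴ × 1.19) = 26.0 m/s;  v_g = (1.8×10⁻³)/(−1.10×10⁻⁴ × 1.19) = −13.7 m/s
|V_g| = √(u_g² + v_g²) = 29.4 m/s

29 m/s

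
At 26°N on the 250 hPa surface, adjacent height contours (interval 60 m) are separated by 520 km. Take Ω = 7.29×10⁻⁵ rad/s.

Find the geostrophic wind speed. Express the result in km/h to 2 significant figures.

64 km/h

Coriolis parameter at 26°N:
f = 2Ω sin φ = 2 × 7.29×10⁻⁵ × sin 26° = 6.39×10⁻⁵ s⁻¹
Height gradient: |∂Z/∂n| = 60 m / 520000 m = 1.15×10⁻⁴
On a pressure surface, geostrophic balance gives V_g = (g/f)|∂Z/∂n|:
V_g = 9.81 × 1.15×10⁻⁴ / 6.39×10⁻⁵ = 17.7 m/s
Converting: 17.7 m/s × 3.6 = 64 km/h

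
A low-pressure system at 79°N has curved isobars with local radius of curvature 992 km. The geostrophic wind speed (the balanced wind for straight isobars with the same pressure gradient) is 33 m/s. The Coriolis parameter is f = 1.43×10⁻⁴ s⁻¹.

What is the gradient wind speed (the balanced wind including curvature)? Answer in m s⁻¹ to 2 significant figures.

Around a low, centrifugal force acts outward with Coriolis, so pressure-gradient force balances both:
(1/ρ)|∂P/∂n| = fV + V²/R  →  V² + fR·V − fR·V_g = 0
With fR = 1.43×10⁻⁴ × 992×10³ m = 142 m/s:
V = [−fR + √((fR)² + 4 fR V_g)]/2 = [−142 + √(142² + 4×142×33)]/2 = 27.6 m/s
Subgeostrophic (V < V_g = 33 m/s), as expected around a low.

28 m s⁻¹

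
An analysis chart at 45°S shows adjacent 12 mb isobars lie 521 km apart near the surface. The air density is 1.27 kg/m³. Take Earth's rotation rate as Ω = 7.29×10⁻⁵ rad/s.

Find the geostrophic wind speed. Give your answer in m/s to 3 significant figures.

Coriolis parameter at 45°S:
f = 2Ω sin φ = 2 × 7.29×10⁻⁵ × sin 45° = 1.03×10⁻⁴ s⁻¹
Pressure gradient: |∂P/∂n| = 1200 Pa / 521000 m = 2.30×10⁻³ Pa/m
Geostrophic balance (pressure-gradient force = Coriolis force):
V_g = (1/(fρ)) |∂P/∂n| = 2.30×10⁻³ / (1.03×10⁻⁴ × 1.27) = 17.6 m/s

17.6 m/s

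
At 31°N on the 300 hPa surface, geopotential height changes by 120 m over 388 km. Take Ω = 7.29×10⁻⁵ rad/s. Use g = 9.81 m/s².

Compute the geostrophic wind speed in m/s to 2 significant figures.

40 m/s

Coriolis parameter at 31°N:
f = 2Ω sin φ = 2 × 7.29×10⁻⁵ × sin 31° = 7.51×10⁻⁵ s⁻¹
Height gradient: |∂Z/∂n| = 120 m / 388000 m = 3.09×10⁻⁴
On a pressure surface, geostrophic balance gives V_g = (g/f)|∂Z/∂n|:
V_g = 9.81 × 3.09×10⁻⁴ / 7.51×10⁻⁵ = 40.4 m/s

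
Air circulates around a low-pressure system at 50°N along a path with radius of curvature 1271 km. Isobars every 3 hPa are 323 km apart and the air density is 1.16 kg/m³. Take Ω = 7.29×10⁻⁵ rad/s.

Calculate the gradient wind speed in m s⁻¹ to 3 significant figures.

6.84 m s⁻¹

Coriolis parameter at 50°N:
f = 2Ω sin φ = 2 × 7.29×10⁻⁵ × sin 50° = 1.12×10⁻⁴ s⁻¹
Pressure gradient: |∂P/∂n| = 300 Pa / 323000 m = 9.29×10⁻⁴ Pa/m
Geostrophic speed: V_g = |∂P/∂n|/(fρ) = 9.29×10⁻⁴/(1.12×10⁻⁴ × 1.16) = 7.17 m/s
Around a low, centrifugal force acts outward with Coriolis, so pressure-gradient force balances both:
(1/ρ)|∂P/∂n| = fV + V²/R  →  V² + fR·V − fR·V_g = 0
With fR = 1.12×10⁻⁴ × 1271×10³ m = 142 m/s:
V = [−fR + √((fR)² + 4 fR V_g)]/2 = [−142 + √(142² + 4×142×7.17)]/2 = 6.84 m/s
Subgeostrophic (V < V_g = 7.17 m/s), as expected around a low.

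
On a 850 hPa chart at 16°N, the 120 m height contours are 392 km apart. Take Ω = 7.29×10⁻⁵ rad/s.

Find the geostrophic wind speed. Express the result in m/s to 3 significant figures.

Coriolis parameter at 16°N:
f = 2Ω sin φ = 2 × 7.29×10⁻⁵ × sin 16° = 4.02×10⁻⁵ s⁻¹
Height gradient: |∂Z/∂n| = 120 m / 392000 m = 3.06×10⁻⁴
On a pressure surface, geostrophic balance gives V_g = (g/f)|∂Z/∂n|:
V_g = 9.81 × 3.06×10⁻⁴ / 4.02×10⁻⁵ = 74.7 m/s

74.7 m/s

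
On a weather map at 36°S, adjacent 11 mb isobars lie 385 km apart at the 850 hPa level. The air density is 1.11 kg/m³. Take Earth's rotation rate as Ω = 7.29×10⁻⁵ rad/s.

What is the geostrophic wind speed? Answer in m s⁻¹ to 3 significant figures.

30.0 m s⁻¹

Coriolis parameter at 36°S:
f = 2Ω sin φ = 2 × 7.29×10⁻⁵ × sin 36° = 8.57×10⁻⁵ s⁻¹
Pressure gradient: |∂P/∂n| = 1100 Pa / 385000 m = 2.86×10⁻³ Pa/m
Geostrophic balance (pressure-gradient force = Coriolis force):
V_g = (1/(fρ)) |∂P/∂n| = 2.86×10⁻³ / (8.57×10⁻⁵ × 1.11) = 30.0 m/s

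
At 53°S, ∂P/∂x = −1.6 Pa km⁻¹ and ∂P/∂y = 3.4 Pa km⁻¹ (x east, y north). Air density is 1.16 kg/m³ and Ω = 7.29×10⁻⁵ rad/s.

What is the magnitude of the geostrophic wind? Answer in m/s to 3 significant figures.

27.8 m/s

Coriolis parameter at 53°S:
f = 2Ω sin φ = 2 × 7.29×10⁻⁵ × sin 53° = 1.16×10⁻⁴ s⁻¹
In the Southern Hemisphere f is negative: f = −1.16×10⁻⁴ s⁻¹.
Component geostrophic relations (x east, y north):
u_g = −(1/(fρ)) ∂P/∂y,  v_g = (1/(fρ)) ∂P/∂x
u_g = −(3.4×10⁻³)/(−1.16×10⁻⁴ × 1.16) = 25.2 m/s;  v_g = (−1.6×10⁻³)/(−1.16×10⁻⁴ × 1.16) = 11.8 m/s
|V_g| = √(u_g² + v_g²) = 27.8 m/s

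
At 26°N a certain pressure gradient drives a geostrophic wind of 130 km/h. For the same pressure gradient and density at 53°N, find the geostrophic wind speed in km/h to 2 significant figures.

71 km/h

With the same pressure gradient and density, V_g ∝ 1/f ∝ 1/sin φ.
V₂ = V₁ · sin φ₁ / sin φ₂ = 130 × sin 26° / sin 53°
V₂ = 130 × 0.4384/0.7986 = 71 km/h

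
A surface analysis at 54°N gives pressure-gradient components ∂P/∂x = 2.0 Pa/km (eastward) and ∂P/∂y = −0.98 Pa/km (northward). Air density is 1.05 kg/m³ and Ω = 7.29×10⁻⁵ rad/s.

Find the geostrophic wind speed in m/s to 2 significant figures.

18 m/s

Coriolis parameter at 54°N:
f = 2Ω sin φ = 2 × 7.29×10⁻⁵ × sin 54° = 1.18×10⁻⁴ s⁻¹
Component geostrophic relations (x east, y north):
u_g = −(1/(fρ)) ∂P/∂y,  v_g = (1/(fρ)) ∂P/∂x
u_g = −(−0.98×10⁻³)/(1.18×10⁻⁴ × 1.05) = 7.91 m/s;  v_g = (2.0×10⁻³)/(1.18×10⁻⁴ × 1.05) = 16.1 m/s
|V_g| = √(u_g² + v_g²) = 18.0 m/s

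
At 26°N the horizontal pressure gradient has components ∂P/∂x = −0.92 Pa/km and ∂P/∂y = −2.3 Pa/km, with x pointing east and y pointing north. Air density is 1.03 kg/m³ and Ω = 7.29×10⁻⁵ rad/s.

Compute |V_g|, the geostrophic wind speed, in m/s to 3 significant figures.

37.6 m/s

Coriolis parameter at 26°N:
f = 2Ω sin φ = 2 × 7.29×10⁻⁵ × sin 26° = 6.39×10⁻⁵ s⁻¹
Component geostrophic relations (x east, y north):
u_g = −(1/(fρ)) ∂P/∂y,  v_g = (1/(fρ)) ∂P/∂x
u_g = −(−2.3×10⁻³)/(6.39×10⁻⁵ × 1.03) = 34.9 m/s;  v_g = (−0.92×10⁻³)/(6.39×10⁻⁵ × 1.03) = −14.0 m/s
|V_g| = √(u_g² + v_g²) = 37.6 m/s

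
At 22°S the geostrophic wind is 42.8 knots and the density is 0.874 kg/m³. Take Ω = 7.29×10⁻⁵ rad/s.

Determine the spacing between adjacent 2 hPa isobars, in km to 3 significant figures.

190 km

Coriolis parameter at 22°S:
f = 2Ω sin φ = 2 × 7.29×10⁻⁵ × sin 22° = 5.46×10⁻⁵ s⁻¹
Wind speed in SI: 42.8 knots = 22.0 m/s
Geostrophic balance rearranged: |∂P/∂n| = f ρ V_g
|∂P/∂n| = 5.46×10⁻⁵ × 0.874 × 22.0 = 1.05×10⁻³ Pa/m
Isobar spacing: Δn = ΔP/|∂P/∂n| = 200 Pa / 1.05×10⁻³ Pa/m = 190285 m ≈ 190 km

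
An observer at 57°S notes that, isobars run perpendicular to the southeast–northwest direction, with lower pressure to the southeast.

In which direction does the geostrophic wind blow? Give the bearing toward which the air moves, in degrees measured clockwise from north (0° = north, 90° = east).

045°

The pressure-gradient force points toward the southeast (bearing 135°).
Geostrophic balance: in the Southern Hemisphere the Coriolis force deflects motion to the left, so the geostrophic wind blows 90° to the left of the pressure-gradient force (low pressure on the right).
Rotating 135° by 90° counterclockwise gives 045° — the wind blows toward the northeast.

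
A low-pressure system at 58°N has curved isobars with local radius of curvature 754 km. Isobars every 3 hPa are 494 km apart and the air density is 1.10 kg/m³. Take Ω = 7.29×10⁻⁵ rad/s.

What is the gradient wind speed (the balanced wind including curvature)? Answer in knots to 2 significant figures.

Coriolis parameter at 58°N:
f = 2Ω sin φ = 2 × 7.29×10⁻⁵ × sin 58° = 1.24×10⁻⁴ s⁻¹
Pressure gradient: |∂P/∂n| = 300 Pa / 494000 m = 6.07×10⁻⁴ Pa/m
Geostrophic speed: V_g = |∂P/∂n|/(fρ) = 6.07×10⁻⁴/(1.24×10⁻⁴ × 1.10) = 4.47 m/s
Around a low, centrifugal force acts outward with Coriolis, so pressure-gradient force balances both:
(1/ρ)|∂P/∂n| = fV + V²/R  →  V² + fR·V − fR·V_g = 0
With fR = 1.24×10⁻⁴ × 754×10³ m = 93.2 m/s:
V = [−fR + √((fR)² + 4 fR V_g)]/2 = [−93.2 + √(93.2² + 4×93.2×4.47)]/2 = 4.27 m/s
Subgeostrophic (V < V_g = 4.47 m/s), as expected around a low.
Converting: 4.27 m/s × 1.944 = 8.3 knots

8.3 knots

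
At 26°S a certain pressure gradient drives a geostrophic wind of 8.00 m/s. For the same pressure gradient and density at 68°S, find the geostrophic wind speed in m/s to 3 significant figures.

With the same pressure gradient and density, V_g ∝ 1/f ∝ 1/sin φ.
V₂ = V₁ · sin φ₁ / sin φ₂ = 8.00 × sin 26° / sin 68°
V₂ = 8.00 × 0.4384/0.9272 = 3.78 m/s

3.78 m/s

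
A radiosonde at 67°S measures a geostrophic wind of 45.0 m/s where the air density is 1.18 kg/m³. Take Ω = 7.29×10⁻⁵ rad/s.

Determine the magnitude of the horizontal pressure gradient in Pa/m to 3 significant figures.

Coriolis parameter at 67°S:
f = 2Ω sin φ = 2 × 7.29×10⁻⁵ × sin 67° = 1.34×10⁻⁴ s⁻¹
Geostrophic balance rearranged: |∂P/∂n| = f ρ V_g
|∂P/∂n| = 1.34×10⁻⁴ × 1.18 × 45.0 = 7.13×10⁻³ Pa/m

7.13×10⁻³ Pa/m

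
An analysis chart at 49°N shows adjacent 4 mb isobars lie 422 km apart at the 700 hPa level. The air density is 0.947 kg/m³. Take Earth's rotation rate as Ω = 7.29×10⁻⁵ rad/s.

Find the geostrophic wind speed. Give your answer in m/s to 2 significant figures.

Coriolis parameter at 49°N:
f = 2Ω sin φ = 2 × 7.29×10⁻⁵ × sin 49° = 1.10×10⁻⁴ s⁻¹
Pressure gradient: |∂P/∂n| = 400 Pa / 422000 m = 9.48×10⁻⁴ Pa/m
Geostrophic balance (pressure-gradient force = Coriolis force):
V_g = (1/(fρ)) |∂P/∂n| = 9.48×10⁻⁴ / (1.10×10⁻⁴ × 0.947) = 9.10 m/s

9.1 m/s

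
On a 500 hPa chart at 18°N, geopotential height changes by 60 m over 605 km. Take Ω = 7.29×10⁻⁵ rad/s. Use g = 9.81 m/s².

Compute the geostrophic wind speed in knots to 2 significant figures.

42 knots

Coriolis parameter at 18°N:
f = 2Ω sin φ = 2 × 7.29×10⁻⁵ × sin 18° = 4.51×10⁻⁵ s⁻¹
Height gradient: |∂Z/∂n| = 60 m / 605000 m = 9.92×10⁻⁵
On a pressure surface, geostrophic balance gives V_g = (g/f)|∂Z/∂n|:
V_g = 9.81 × 9.92×10⁻⁵ / 4.51×10⁻⁵ = 21.6 m/s
Converting: 21.6 m/s × 1.944 = 42 knots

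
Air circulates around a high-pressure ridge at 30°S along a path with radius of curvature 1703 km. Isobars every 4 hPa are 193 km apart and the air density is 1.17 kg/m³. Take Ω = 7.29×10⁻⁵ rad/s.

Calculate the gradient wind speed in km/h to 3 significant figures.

Coriolis parameter at 30°S:
f = 2Ω sin φ = 2 × 7.29×10⁻⁵ × sin 30° = 7.29×10⁻⁵ s⁻¹
Pressure gradient: |∂P/∂n| = 400 Pa / 193000 m = 2.07×10⁻³ Pa/m
Geostrophic speed: V_g = |∂P/∂n|/(fρ) = 2.07×10⁻³/(7.29×10⁻⁵ × 1.17) = 24.3 m/s
Around a high, pressure-gradient force acts outward with centrifugal, so Coriolis balances both:
fV = (1/ρ)|∂P/∂n| + V²/R  →  V² − fR·V + fR·V_g = 0
With fR = 7.29×10⁻⁵ × 1703×10³ m = 124 m/s:
V = [fR − √((fR)² − 4 fR V_g)]/2 = [124 − √(124² − 4×124×24.3)]/2 = 33.2 m/s
Supergeostrophic (V > V_g = 24.3 m/s), as expected around a high.
Converting: 33.2 m/s × 3.6 = 119 km/h

119 km/h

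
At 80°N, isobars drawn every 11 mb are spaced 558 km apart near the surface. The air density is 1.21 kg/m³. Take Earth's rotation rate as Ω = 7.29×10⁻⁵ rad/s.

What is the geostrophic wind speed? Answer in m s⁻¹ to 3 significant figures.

11.3 m s⁻¹

Coriolis parameter at 80°N:
f = 2Ω sin φ = 2 × 7.29×10⁻⁵ × sin 80° = 1.44×10⁻⁴ s⁻¹
Pressure gradient: |∂P/∂n| = 1100 Pa / 558000 m = 1.97×10⁻³ Pa/m
Geostrophic balance (pressure-gradient force = Coriolis force):
V_g = (1/(fρ)) |∂P/∂n| = 1.97×10⁻³ / (1.44×10⁻⁴ × 1.21) = 11.3 m/s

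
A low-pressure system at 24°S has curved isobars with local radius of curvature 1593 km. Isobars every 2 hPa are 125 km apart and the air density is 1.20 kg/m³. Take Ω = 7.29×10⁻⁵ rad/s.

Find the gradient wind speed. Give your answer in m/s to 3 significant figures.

Coriolis parameter at 24°S:
f = 2Ω sin φ = 2 × 7.29×10⁻⁵ × sin 24° = 5.93×10⁻⁵ s⁻¹
Pressure gradient: |∂P/∂n| = 200 Pa / 125000 m = 1.60×10⁻³ Pa/m
Geostrophic speed: V_g = |∂P/∂n|/(fρ) = 1.60×10⁻³/(5.93×10⁻⁵ × 1.20) = 22.5 m/s
Around a low, centrifugal force acts outward with Coriolis, so pressure-gradient force balances both:
(1/ρ)|∂P/∂n| = fV + V²/R  →  V² + fR·V − fR·V_g = 0
With fR = 5.93×10⁻⁵ × 1593×10³ m = 94.5 m/s:
V = [−fR + √((fR)² + 4 fR V_g)]/2 = [−94.5 + √(94.5² + 4×94.5×22.5)]/2 = 18.8 m/s
Subgeostrophic (V < V_g = 22.5 m/s), as expected around a low.

18.8 m/s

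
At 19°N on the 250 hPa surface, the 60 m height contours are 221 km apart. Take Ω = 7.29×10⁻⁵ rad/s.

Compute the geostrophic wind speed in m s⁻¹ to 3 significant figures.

56.1 m s⁻¹

Coriolis parameter at 19°N:
f = 2Ω sin φ = 2 × 7.29×10⁻⁵ × sin 19° = 4.75×10⁻⁵ s⁻¹
Height gradient: |∂Z/∂n| = 60 m / 221000 m = 2.71×10⁻⁴
On a pressure surface, geostrophic balance gives V_g = (g/f)|∂Z/∂n|:
V_g = 9.81 × 2.71×10⁻⁴ / 4.75×10⁻⁵ = 56.1 m/s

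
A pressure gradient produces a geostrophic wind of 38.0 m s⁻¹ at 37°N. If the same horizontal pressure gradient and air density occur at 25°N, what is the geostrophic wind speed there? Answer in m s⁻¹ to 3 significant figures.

54.1 m s⁻¹

With the same pressure gradient and density, V_g ∝ 1/f ∝ 1/sin φ.
V₂ = V₁ · sin φ₁ / sin φ₂ = 38.0 × sin 37° / sin 25°
V₂ = 38.0 × 0.6018/0.4226 = 54.1 m s⁻¹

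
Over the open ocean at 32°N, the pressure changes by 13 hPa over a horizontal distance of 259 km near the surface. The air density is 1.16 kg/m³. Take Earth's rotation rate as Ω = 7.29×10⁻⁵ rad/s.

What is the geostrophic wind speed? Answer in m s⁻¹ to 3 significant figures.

Coriolis parameter at 32°N:
f = 2Ω sin φ = 2 × 7.29×10⁻⁵ × sin 32° = 7.73×10⁻⁵ s⁻¹
Pressure gradient: |∂P/∂n| = 1300 Pa / 259000 m = 5.02×10⁻³ Pa/m
Geostrophic balance (pressure-gradient force = Coriolis force):
V_g = (1/(fρ)) |∂P/∂n| = 5.02×10⁻³ / (7.73×10⁻⁵ × 1.16) = 56.0 m/s

56.0 m s⁻¹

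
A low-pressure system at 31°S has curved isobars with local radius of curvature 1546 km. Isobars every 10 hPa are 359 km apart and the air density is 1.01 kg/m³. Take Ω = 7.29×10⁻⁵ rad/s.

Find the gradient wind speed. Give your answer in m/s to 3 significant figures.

29.3 m/s

Coriolis parameter at 31°S:
f = 2Ω sin φ = 2 × 7.29×10⁻⁵ × sin 31° = 7.51×10⁻⁵ s⁻¹
Pressure gradient: |∂P/∂n| = 1000 Pa / 359000 m = 2.79×10⁻³ Pa/m
Geostrophic speed: V_g = |∂P/∂n|/(fρ) = 2.79×10⁻³/(7.51×10⁻⁵ × 1.01) = 36.7 m/s
Around a low, centrifugal force acts outward with Coriolis, so pressure-gradient force balances both:
(1/ρ)|∂P/∂n| = fV + V²/R  →  V² + fR·V − fR·V_g = 0
With fR = 7.51×10⁻⁵ × 1546×10³ m = 116 m/s:
V = [−fR + √((fR)² + 4 fR V_g)]/2 = [−116 + √(116² + 4×116×36.7)]/2 = 29.3 m/s
Subgeostrophic (V < V_g = 36.7 m/s), as expected around a low.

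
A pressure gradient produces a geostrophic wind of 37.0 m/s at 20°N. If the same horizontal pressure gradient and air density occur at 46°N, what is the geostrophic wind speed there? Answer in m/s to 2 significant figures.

With the same pressure gradient and density, V_g ∝ 1/f ∝ 1/sin φ.
V₂ = V₁ · sin φ₁ / sin φ₂ = 37.0 × sin 20° / sin 46°
V₂ = 37.0 × 0.3420/0.7193 = 18 m/s

18 m/s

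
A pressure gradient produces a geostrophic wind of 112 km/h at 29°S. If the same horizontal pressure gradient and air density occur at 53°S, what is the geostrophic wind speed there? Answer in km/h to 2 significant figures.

68 km/h

With the same pressure gradient and density, V_g ∝ 1/f ∝ 1/sin φ.
V₂ = V₁ · sin φ₁ / sin φ₂ = 112 × sin 29° / sin 53°
V₂ = 112 × 0.4848/0.7986 = 68 km/h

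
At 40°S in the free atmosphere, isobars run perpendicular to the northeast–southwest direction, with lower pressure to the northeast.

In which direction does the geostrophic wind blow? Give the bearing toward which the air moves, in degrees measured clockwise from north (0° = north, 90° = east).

The pressure-gradient force points toward the northeast (bearing 045°).
Geostrophic balance: in the Southern Hemisphere the Coriolis force deflects motion to the left, so the geostrophic wind blows 90° to the left of the pressure-gradient force (low pressure on the right).
Rotating 045° by 90° counterclockwise gives 315° — the wind blows toward the northwest.

315°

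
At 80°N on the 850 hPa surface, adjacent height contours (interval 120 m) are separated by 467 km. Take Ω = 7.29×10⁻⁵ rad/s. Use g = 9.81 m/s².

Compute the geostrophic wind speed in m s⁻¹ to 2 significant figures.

Coriolis parameter at 80°N:
f = 2Ω sin φ = 2 × 7.29×10⁻⁵ × sin 80° = 1.44×10⁻⁴ s⁻¹
Height gradient: |∂Z/∂n| = 120 m / 467000 m = 2.57×10⁻⁴
On a pressure surface, geostrophic balance gives V_g = (g/f)|∂Z/∂n|:
V_g = 9.81 × 2.57×10⁻⁴ / 1.44×10⁻⁴ = 17.6 m/s

18 m s⁻¹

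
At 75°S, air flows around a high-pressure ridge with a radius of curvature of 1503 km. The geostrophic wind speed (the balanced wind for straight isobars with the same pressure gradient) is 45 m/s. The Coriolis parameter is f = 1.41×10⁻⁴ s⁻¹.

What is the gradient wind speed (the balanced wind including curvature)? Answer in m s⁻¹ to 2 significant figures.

Around a high, pressure-gradient force acts outward with centrifugal, so Coriolis balances both:
fV = (1/ρ)|∂P/∂n| + V²/R  →  V² − fR·V + fR·V_g = 0
With fR = 1.41×10⁻⁴ × 1503×10³ m = 212 m/s:
V = [fR − √((fR)² − 4 fR V_g)]/2 = [212 − √(212² − 4×212×45)]/2 = 64.8 m/s
Supergeostrophic (V > V_g = 45 m/s), as expected around a high.

65 m s⁻¹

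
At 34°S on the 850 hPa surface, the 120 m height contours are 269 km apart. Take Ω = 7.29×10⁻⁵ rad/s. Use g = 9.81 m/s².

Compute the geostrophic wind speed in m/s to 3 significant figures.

Coriolis parameter at 34°S:
f = 2Ω sin φ = 2 × 7.29×10⁻⁵ × sin 34° = 8.15×10⁻⁵ s⁻¹
Height gradient: |∂Z/∂n| = 120 m / 269000 m = 4.46×10⁻⁴
On a pressure surface, geostrophic balance gives V_g = (g/f)|∂Z/∂n|:
V_g = 9.81 × 4.46×10⁻⁴ / 8.15×10⁻⁵ = 53.7 m/s

53.7 m/s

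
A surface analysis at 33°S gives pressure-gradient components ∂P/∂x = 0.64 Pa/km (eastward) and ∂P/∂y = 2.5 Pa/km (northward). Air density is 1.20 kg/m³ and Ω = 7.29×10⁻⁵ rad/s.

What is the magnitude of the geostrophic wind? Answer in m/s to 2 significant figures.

Coriolis parameter at 33°S:
f = 2Ω sin φ = 2 × 7.29×10⁻⁵ × sin 33° = 7.94×10⁻⁵ s⁻¹
In the Southern Hemisphere f is negative: f = −7.94×10⁻⁵ s⁻¹.
Component geostrophic relations (x east, y north):
u_g = −(1/(fρ)) ∂P/∂y,  v_g = (1/(fρ)) ∂P/∂x
u_g = −(2.5×10⁻³)/(−7.94×10⁻⁵ × 1.20) = 26.2 m/s;  v_g = (0.64×10⁻³)/(−7.94×10⁻⁵ × 1.20) = −6.72 m/s
|V_g| = √(u_g² + v_g²) = 27.1 m/s

27 m/s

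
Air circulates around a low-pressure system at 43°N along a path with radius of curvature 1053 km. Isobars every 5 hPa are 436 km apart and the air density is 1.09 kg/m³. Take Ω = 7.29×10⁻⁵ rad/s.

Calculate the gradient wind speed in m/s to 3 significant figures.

9.68 m/s

Coriolis parameter at 43°N:
f = 2Ω sin φ = 2 × 7.29×10⁻⁵ × sin 43° = 9.94×10⁻⁵ s⁻¹
Pressure gradient: |∂P/∂n| = 500 Pa / 436000 m = 1.15×10⁻³ Pa/m
Geostrophic speed: V_g = |∂P/∂n|/(fρ) = 1.15×10⁻³/(9.94×10⁻⁵ × 1.09) = 10.6 m/s
Around a low, centrifugal force acts outward with Coriolis, so pressure-gradient force balances both:
(1/ρ)|∂P/∂n| = fV + V²/R  →  V² + fR·V − fR·V_g = 0
With fR = 9.94×10⁻⁵ × 1053×10³ m = 105 m/s:
V = [−fR + √((fR)² + 4 fR V_g)]/2 = [−105 + √(105² + 4×105×10.6)]/2 = 9.68 m/s
Subgeostrophic (V < V_g = 10.6 m/s), as expected around a low.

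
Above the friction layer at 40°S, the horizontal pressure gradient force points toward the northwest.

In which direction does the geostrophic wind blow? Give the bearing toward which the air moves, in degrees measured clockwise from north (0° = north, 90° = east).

The pressure-gradient force points toward the northwest (bearing 315°).
Geostrophic balance: in the Southern Hemisphere the Coriolis force deflects motion to the left, so the geostrophic wind blows 90° to the left of the pressure-gradient force (low pressure on the right).
Rotating 315° by 90° counterclockwise gives 225° — the wind blows toward the southwest.

225°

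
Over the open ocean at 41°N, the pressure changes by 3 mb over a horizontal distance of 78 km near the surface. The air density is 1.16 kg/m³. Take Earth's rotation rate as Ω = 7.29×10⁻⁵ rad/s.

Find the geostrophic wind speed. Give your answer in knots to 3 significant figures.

Coriolis parameter at 41°N:
f = 2Ω sin φ = 2 × 7.29×10⁻⁵ × sin 41° = 9.57×10⁻⁵ s⁻¹
Pressure gradient: |∂P/∂n| = 300 Pa / 78000 m = 3.85×10⁻³ Pa/m
Geostrophic balance (pressure-gradient force = Coriolis force):
V_g = (1/(fρ)) |∂P/∂n| = 3.85×10⁻³ / (9.57×10⁻⁵ × 1.16) = 34.7 m/s
Converting: 34.7 m/s × 1.944 = 67.4 knots

67.4 knots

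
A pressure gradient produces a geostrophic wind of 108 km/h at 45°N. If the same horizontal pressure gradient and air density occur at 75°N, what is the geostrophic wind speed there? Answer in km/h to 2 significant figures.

79 km/h

With the same pressure gradient and density, V_g ∝ 1/f ∝ 1/sin φ.
V₂ = V₁ · sin φ₁ / sin φ₂ = 108 × sin 45° / sin 75°
V₂ = 108 × 0.7071/0.9659 = 79 km/h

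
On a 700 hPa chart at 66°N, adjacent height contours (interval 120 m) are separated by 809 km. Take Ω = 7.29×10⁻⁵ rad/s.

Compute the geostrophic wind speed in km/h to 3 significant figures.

39.3 km/h

Coriolis parameter at 66°N:
f = 2Ω sin φ = 2 × 7.29×10⁻⁵ × sin 66° = 1.33×10⁻⁴ s⁻¹
Height gradient: |∂Z/∂n| = 120 m / 809000 m = 1.48×10⁻⁴
On a pressure surface, geostrophic balance gives V_g = (g/f)|∂Z/∂n|:
V_g = 9.81 × 1.48×10⁻⁴ / 1.33×10⁻⁴ = 10.9 m/s
Converting: 10.9 m/s × 3.6 = 39.3 km/h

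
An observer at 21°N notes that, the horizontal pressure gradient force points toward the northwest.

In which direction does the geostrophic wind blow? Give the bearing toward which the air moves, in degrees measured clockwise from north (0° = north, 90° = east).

045°

The pressure-gradient force points toward the northwest (bearing 315°).
Geostrophic balance: in the Northern Hemisphere the Coriolis force deflects motion to the right, so the geostrophic wind blows 90° to the right of the pressure-gradient force (low pressure on the left).
Rotating 315° by 90° clockwise gives 045° — the wind blows toward the northeast.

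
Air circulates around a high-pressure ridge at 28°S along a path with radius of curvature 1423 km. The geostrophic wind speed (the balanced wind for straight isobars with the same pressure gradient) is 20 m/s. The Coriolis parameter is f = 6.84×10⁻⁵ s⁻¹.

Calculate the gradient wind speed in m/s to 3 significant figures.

Around a high, pressure-gradient force acts outward with centrifugal, so Coriolis balances both:
fV = (1/ρ)|∂P/∂n| + V²/R  →  V² − fR·V + fR·V_g = 0
With fR = 6.84×10⁻⁵ × 1423×10³ m = 97.3 m/s:
V = [fR − √((fR)² − 4 fR V_g)]/2 = [97.3 − √(97.3² − 4×97.3×20)]/2 = 28.1 m/s
Supergeostrophic (V > V_g = 20 m/s), as expected around a high.

28.1 m/s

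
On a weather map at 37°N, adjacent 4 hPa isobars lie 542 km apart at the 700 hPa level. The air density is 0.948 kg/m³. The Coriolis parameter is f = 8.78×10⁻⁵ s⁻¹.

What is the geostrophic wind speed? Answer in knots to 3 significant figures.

17.2 knots

Pressure gradient: |∂P/∂n| = 400 Pa / 542000 m = 7.38×10⁻⁴ Pa/m
Geostrophic balance (pressure-gradient force = Coriolis force):
V_g = (1/(fρ)) |∂P/∂n| = 7.38×10⁻⁴ / (8.78×10⁻⁵ × 0.948) = 8.87 m/s
Converting: 8.87 m/s × 1.944 = 17.2 knots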